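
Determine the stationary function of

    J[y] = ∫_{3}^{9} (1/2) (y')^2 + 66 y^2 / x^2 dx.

The Lagrangian is L = (1/2) (y')^2 + 66 y^2 / x^2.
Compute ∂L/∂y = 132y/x^2, ∂L/∂y' = y'.
The Euler-Lagrange equation d/dx(∂L/∂y') − ∂L/∂y = 0 reduces to
    y'' − 132/x^2 · y = 0  (x > 0).
Its general solution is
    y(x) = A x^12 + B x^(-11),
with A, B fixed by the endpoint conditions.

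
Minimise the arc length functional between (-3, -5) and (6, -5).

Arc-length functional: J[y] = ∫ sqrt(1 + (y')^2) dx.
Lagrangian L = sqrt(1 + (y')^2) has no explicit y dependence, so ∂L/∂y = 0 and the Euler-Lagrange equation gives
    d/dx( y' / sqrt(1 + (y')^2) ) = 0  ⇒  y' / sqrt(1 + (y')^2) = const.
Hence y' is constant, so y(x) is affine.
Fitting the endpoints (-3, -5) and (6, -5):
    slope m = ((-5) − (-5)) / (6 − (-3)) = 0,
    intercept c = (-5) − m·(-3) = -5.
Extremal: y(x) = -5.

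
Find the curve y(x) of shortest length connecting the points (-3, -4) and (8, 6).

Arc-length functional: J[y] = ∫ sqrt(1 + (y')^2) dx.
Lagrangian L = sqrt(1 + (y')^2) has no explicit y dependence, so ∂L/∂y = 0 and the Euler-Lagrange equation gives
    d/dx( y' / sqrt(1 + (y')^2) ) = 0  ⇒  y' / sqrt(1 + (y')^2) = const.
Hence y' is constant, so y(x) is affine.
Fitting the endpoints (-3, -4) and (8, 6):
    slope m = (6 − (-4)) / (8 − (-3)) = 10/11,
    intercept c = (-4) − m·(-3) = -14/11.
Extremal: y(x) = (10/11) x - 14/11.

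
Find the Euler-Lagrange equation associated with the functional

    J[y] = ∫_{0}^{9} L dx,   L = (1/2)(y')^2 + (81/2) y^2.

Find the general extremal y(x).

The Lagrangian is L = (1/2)(y')^2 + (81/2) y^2.
∂L/∂y = 81y.
∂L/∂y' = y'.
The Euler-Lagrange equation d/dx(∂L/∂y') − ∂L/∂y = 0 becomes:
    y'' - 81 y = 0
General solution: y(x) = A e^(9x) + B e^(-9x), where A and B are arbitrary constants fixed by the endpoint conditions.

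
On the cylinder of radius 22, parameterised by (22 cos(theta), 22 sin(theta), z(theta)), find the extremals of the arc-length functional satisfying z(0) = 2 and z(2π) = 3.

Parameterise the cylinder of radius R = 22 as
    r(θ) = (22 cos θ, 22 sin θ, z(θ)).
The arc-length element is
    ds = sqrt(484 + (dz/dθ)^2) dθ,
so the Lagrangian is L = sqrt(484 + z'^2).
L depends on z' only, not on z or θ, so ∂L/∂z = 0 and
    ∂L/∂z' = z' / sqrt(484 + z'^2).
The Euler-Lagrange equation gives
    d/dθ( z' / sqrt(484 + z'^2) ) = 0,
so z' is constant. Integrating once:
    z(θ) = a θ + b,
a helix on the cylinder (a straight line when the cylinder is unrolled). The constants a, b are determined by the endpoint conditions.
With endpoint conditions z(0) = 2 and z(2π) = 3: from z(0) = b we get b = 2, and a·2π + 2 = 3 gives a = 1/(2π), so
    z(θ) = (1/(2π)) θ + 2.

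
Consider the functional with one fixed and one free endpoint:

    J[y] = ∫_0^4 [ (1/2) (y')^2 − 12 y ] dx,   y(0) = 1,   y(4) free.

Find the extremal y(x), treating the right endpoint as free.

The Lagrangian L = (1/2) (y')^2 − 12 y gives
    ∂L/∂y = −12,   ∂L/∂y' = y'.
Euler-Lagrange: d/dx(y') − (−12) = 0, i.e. y'' + 12 = 0, so
    y(x) = −(12/2) x^2 + C1 x + C2.
Fixed left endpoint y(0) = 1 ⇒ C2 = 1.
The right endpoint x = 4 is free, so the natural (transversality) condition is ∂L/∂y' |_{x=4} = 0, i.e. y'(4) = 0.
Compute y'(x) = −12 x + C1, so y'(4) = −48 + C1 = 0 ⇒ C1 = 48.
Therefore the extremal is
    y(x) = −6 x^2 + 48 x + 1.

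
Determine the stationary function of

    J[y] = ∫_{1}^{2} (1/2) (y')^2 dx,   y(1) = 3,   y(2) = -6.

The Lagrangian is L = (1/2) (y')^2.
Compute ∂L/∂y = 0, ∂L/∂y' = y'.
The Euler-Lagrange equation d/dx(∂L/∂y') − ∂L/∂y = 0 reduces to
    y'' = 0.
Its general solution is
    y(x) = A x + B,
with A, B fixed by the endpoint conditions.
Applying the endpoint conditions y(1) = 3 and y(2) = -6: solve A·1 + B = 3 and A·2 + B = -6. Subtracting gives A(2 − 1) = -6 − 3, so A = -9, and B = 3 − A·1 = 12. Therefore
    y(x) = -9 x + 12.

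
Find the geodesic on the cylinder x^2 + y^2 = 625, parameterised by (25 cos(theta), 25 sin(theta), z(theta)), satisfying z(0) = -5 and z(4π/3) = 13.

Parameterise the cylinder of radius R = 25 as
    r(θ) = (25 cos θ, 25 sin θ, z(θ)).
The arc-length element is
    ds = sqrt(625 + (dz/dθ)^2) dθ,
so the Lagrangian is L = sqrt(625 + z'^2).
L depends on z' only, not on z or θ, so ∂L/∂z = 0 and
    ∂L/∂z' = z' / sqrt(625 + z'^2).
The Euler-Lagrange equation gives
    d/dθ( z' / sqrt(625 + z'^2) ) = 0,
so z' is constant. Integrating once:
    z(θ) = a θ + b,
a helix on the cylinder (a straight line when the cylinder is unrolled). The constants a, b are determined by the endpoint conditions.
With endpoint conditions z(0) = -5 and z(4π/3) = 13: from z(0) = b we get b = -5, and a·4π/3 + -5 = 13 gives a = 27/(2π), so
    z(θ) = (27/(2π)) θ − 5.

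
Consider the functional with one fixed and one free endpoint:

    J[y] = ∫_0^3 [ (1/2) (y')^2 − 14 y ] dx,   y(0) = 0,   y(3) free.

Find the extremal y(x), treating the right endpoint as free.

The Lagrangian L = (1/2) (y')^2 − 14 y gives
    ∂L/∂y = −14,   ∂L/∂y' = y'.
Euler-Lagrange: d/dx(y') − (−14) = 0, i.e. y'' + 14 = 0, so
    y(x) = −(14/2) x^2 + C1 x + C2.
Fixed left endpoint y(0) = 0 ⇒ C2 = 0.
The right endpoint x = 3 is free, so the natural (transversality) condition is ∂L/∂y' |_{x=3} = 0, i.e. y'(3) = 0.
Compute y'(x) = −14 x + C1, so y'(3) = −42 + C1 = 0 ⇒ C1 = 42.
Therefore the extremal is
    y(x) = −7 x^2 + 42 x.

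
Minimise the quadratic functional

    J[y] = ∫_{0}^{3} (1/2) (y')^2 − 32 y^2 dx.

The Lagrangian is L = (1/2) (y')^2 − 32 y^2.
Compute ∂L/∂y = -64y, ∂L/∂y' = y'.
The Euler-Lagrange equation d/dx(∂L/∂y') − ∂L/∂y = 0 reduces to
    y'' + 64 y = 0.
Its general solution is
    y(x) = A sin(8x) + B cos(8x),
with A, B fixed by the endpoint conditions.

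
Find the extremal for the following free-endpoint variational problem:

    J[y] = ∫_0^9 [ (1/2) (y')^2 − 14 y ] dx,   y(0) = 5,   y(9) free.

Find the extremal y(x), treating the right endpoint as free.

The Lagrangian L = (1/2) (y')^2 − 14 y gives
    ∂L/∂y = −14,   ∂L/∂y' = y'.
Euler-Lagrange: d/dx(y') − (−14) = 0, i.e. y'' + 14 = 0, so
    y(x) = −(14/2) x^2 + C1 x + C2.
Fixed left endpoint y(0) = 5 ⇒ C2 = 5.
The right endpoint x = 9 is free, so the natural (transversality) condition is ∂L/∂y' |_{x=9} = 0, i.e. y'(9) = 0.
Compute y'(x) = −14 x + C1, so y'(9) = −126 + C1 = 0 ⇒ C1 = 126.
Therefore the extremal is
    y(x) = −7 x^2 + 126 x + 5.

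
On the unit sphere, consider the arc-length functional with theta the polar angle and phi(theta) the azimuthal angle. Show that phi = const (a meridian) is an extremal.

On the unit sphere with spherical coordinates (θ, φ), the induced metric is
    ds^2 = dθ^2 + sin^2(θ) dφ^2.
Using θ as the parameter, the arc-length functional becomes
    J[φ] = ∫ sqrt(1 + sin^2(θ) (dφ/dθ)^2) dθ.
So L = sqrt(1 + sin^2(θ) φ'^2). Compute
    ∂L/∂φ = 0  (L has no explicit φ dependence),
    ∂L/∂φ' = sin^2(θ) φ' / sqrt(1 + sin^2(θ) φ'^2).
For the candidate φ(θ) = c (constant), φ' = 0, so ∂L/∂φ' evaluated along the candidate vanishes, and ∂L/∂φ is identically zero. Hence
    d/dθ(∂L/∂φ') − ∂L/∂φ = 0
is satisfied. Therefore meridians φ = const are extremals of arc length — they are geodesics on the sphere.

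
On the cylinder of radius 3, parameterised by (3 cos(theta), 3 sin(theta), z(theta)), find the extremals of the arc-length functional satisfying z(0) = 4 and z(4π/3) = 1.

Parameterise the cylinder of radius R = 3 as
    r(θ) = (3 cos θ, 3 sin θ, z(θ)).
The arc-length element is
    ds = sqrt(9 + (dz/dθ)^2) dθ,
so the Lagrangian is L = sqrt(9 + z'^2).
L depends on z' only, not on z or θ, so ∂L/∂z = 0 and
    ∂L/∂z' = z' / sqrt(9 + z'^2).
The Euler-Lagrange equation gives
    d/dθ( z' / sqrt(9 + z'^2) ) = 0,
so z' is constant. Integrating once:
    z(θ) = a θ + b,
a helix on the cylinder (a straight line when the cylinder is unrolled). The constants a, b are determined by the endpoint conditions.
With endpoint conditions z(0) = 4 and z(4π/3) = 1: from z(0) = b we get b = 4, and a·4π/3 + 4 = 1 gives a = -9/(4π), so
    z(θ) = (-9/(4π)) θ + 4.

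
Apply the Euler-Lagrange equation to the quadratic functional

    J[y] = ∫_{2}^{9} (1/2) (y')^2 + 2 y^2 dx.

The Lagrangian is L = (1/2) (y')^2 + 2 y^2.
Compute ∂L/∂y = 4y, ∂L/∂y' = y'.
The Euler-Lagrange equation d/dx(∂L/∂y') − ∂L/∂y = 0 reduces to
    y'' − 4 y = 0.
Its general solution is
    y(x) = A e^(2x) + B e^(−2x),
with A, B fixed by the endpoint conditions.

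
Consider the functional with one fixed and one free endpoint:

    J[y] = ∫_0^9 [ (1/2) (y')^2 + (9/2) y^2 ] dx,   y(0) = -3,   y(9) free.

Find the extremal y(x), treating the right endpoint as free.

The Lagrangian L = (1/2) (y')^2 + (9/2) y^2 gives
    ∂L/∂y = 9 y,   ∂L/∂y' = y'.
Euler-Lagrange: y'' − 9 y = 0.
With k = 3, the general solution is
    y(x) = A cosh(3 x) + B sinh(3 x).
Fixed left endpoint y(0) = -3 ⇒ A = -3.
The right endpoint x = 9 is free, so the natural (transversality) condition is ∂L/∂y' |_{x=9} = 0, i.e. y'(9) = 0.
Compute y'(x) = A k sinh(k x) + B k cosh(k x), so
    y'(9) = A k sinh(k·9) + B k cosh(k·9) = 0
    ⇒ B = −A tanh(k·9) = 3 tanh(3·9).
Therefore the extremal is
    y(x) = −3 cosh(3 x) + 3 tanh(3·9) sinh(3 x).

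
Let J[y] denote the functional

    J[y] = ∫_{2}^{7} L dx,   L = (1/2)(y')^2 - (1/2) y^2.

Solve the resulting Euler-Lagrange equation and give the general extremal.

The Lagrangian is L = (1/2)(y')^2 - (1/2) y^2.
∂L/∂y = -y.
∂L/∂y' = y'.
The Euler-Lagrange equation d/dx(∂L/∂y') − ∂L/∂y = 0 becomes:
    y'' + y = 0
General solution: y(x) = A sin(x) + B cos(x), where A and B are arbitrary constants fixed by the endpoint conditions.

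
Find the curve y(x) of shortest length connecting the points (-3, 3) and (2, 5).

Arc-length functional: J[y] = ∫ sqrt(1 + (y')^2) dx.
Lagrangian L = sqrt(1 + (y')^2) has no explicit y dependence, so ∂L/∂y = 0 and the Euler-Lagrange equation gives
    d/dx( y' / sqrt(1 + (y')^2) ) = 0  ⇒  y' / sqrt(1 + (y')^2) = const.
Hence y' is constant, so y(x) is affine.
Fitting the endpoints (-3, 3) and (2, 5):
    slope m = (5 − 3) / (2 − (-3)) = 2/5,
    intercept c = 3 − m·(-3) = 21/5.
Extremal: y(x) = (2/5) x + 21/5.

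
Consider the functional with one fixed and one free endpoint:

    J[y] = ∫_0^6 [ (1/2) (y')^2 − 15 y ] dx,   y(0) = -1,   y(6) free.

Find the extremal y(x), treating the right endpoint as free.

The Lagrangian L = (1/2) (y')^2 − 15 y gives
    ∂L/∂y = −15,   ∂L/∂y' = y'.
Euler-Lagrange: d/dx(y') − (−15) = 0, i.e. y'' + 15 = 0, so
    y(x) = −(15/2) x^2 + C1 x + C2.
Fixed left endpoint y(0) = -1 ⇒ C2 = -1.
The right endpoint x = 6 is free, so the natural (transversality) condition is ∂L/∂y' |_{x=6} = 0, i.e. y'(6) = 0.
Compute y'(x) = −15 x + C1, so y'(6) = −90 + C1 = 0 ⇒ C1 = 90.
Therefore the extremal is
    y(x) = −(15/2) x^2 + 90 x − 1.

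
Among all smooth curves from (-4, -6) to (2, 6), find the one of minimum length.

Arc-length functional: J[y] = ∫ sqrt(1 + (y')^2) dx.
Lagrangian L = sqrt(1 + (y')^2) has no explicit y dependence, so ∂L/∂y = 0 and the Euler-Lagrange equation gives
    d/dx( y' / sqrt(1 + (y')^2) ) = 0  ⇒  y' / sqrt(1 + (y')^2) = const.
Hence y' is constant, so y(x) is affine.
Fitting the endpoints (-4, -6) and (2, 6):
    slope m = (6 − (-6)) / (2 − (-4)) = 2,
    intercept c = (-6) − m·(-4) = 2.
Extremal: y(x) = 2 x + 2.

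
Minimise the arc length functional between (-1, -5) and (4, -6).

Arc-length functional: J[y] = ∫ sqrt(1 + (y')^2) dx.
Lagrangian L = sqrt(1 + (y')^2) has no explicit y dependence, so ∂L/∂y = 0 and the Euler-Lagrange equation gives
    d/dx( y' / sqrt(1 + (y')^2) ) = 0  ⇒  y' / sqrt(1 + (y')^2) = const.
Hence y' is constant, so y(x) is affine.
Fitting the endpoints (-1, -5) and (4, -6):
    slope m = ((-6) − (-5)) / (4 − (-1)) = -1/5,
    intercept c = (-5) − m·(-1) = -26/5.
Extremal: y(x) = (-1/5) x - 26/5.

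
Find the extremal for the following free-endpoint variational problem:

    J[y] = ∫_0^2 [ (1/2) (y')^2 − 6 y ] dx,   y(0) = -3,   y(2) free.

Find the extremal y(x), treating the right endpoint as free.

The Lagrangian L = (1/2) (y')^2 − 6 y gives
    ∂L/∂y = −6,   ∂L/∂y' = y'.
Euler-Lagrange: d/dx(y') − (−6) = 0, i.e. y'' + 6 = 0, so
    y(x) = −(6/2) x^2 + C1 x + C2.
Fixed left endpoint y(0) = -3 ⇒ C2 = -3.
The right endpoint x = 2 is free, so the natural (transversality) condition is ∂L/∂y' |_{x=2} = 0, i.e. y'(2) = 0.
Compute y'(x) = −6 x + C1, so y'(2) = −12 + C1 = 0 ⇒ C1 = 12.
Therefore the extremal is
    y(x) = −3 x^2 + 12 x − 3.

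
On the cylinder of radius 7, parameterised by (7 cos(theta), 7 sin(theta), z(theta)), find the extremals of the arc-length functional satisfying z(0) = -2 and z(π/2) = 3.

Parameterise the cylinder of radius R = 7 as
    r(θ) = (7 cos θ, 7 sin θ, z(θ)).
The arc-length element is
    ds = sqrt(49 + (dz/dθ)^2) dθ,
so the Lagrangian is L = sqrt(49 + z'^2).
L depends on z' only, not on z or θ, so ∂L/∂z = 0 and
    ∂L/∂z' = z' / sqrt(49 + z'^2).
The Euler-Lagrange equation gives
    d/dθ( z' / sqrt(49 + z'^2) ) = 0,
so z' is constant. Integrating once:
    z(θ) = a θ + b,
a helix on the cylinder (a straight line when the cylinder is unrolled). The constants a, b are determined by the endpoint conditions.
With endpoint conditions z(0) = -2 and z(π/2) = 3: from z(0) = b we get b = -2, and a·π/2 + -2 = 3 gives a = 10/π, so
    z(θ) = (10/π) θ − 2.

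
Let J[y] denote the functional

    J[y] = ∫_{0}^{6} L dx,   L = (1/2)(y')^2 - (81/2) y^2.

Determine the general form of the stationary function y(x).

The Lagrangian is L = (1/2)(y')^2 - (81/2) y^2.
∂L/∂y = -81y.
∂L/∂y' = y'.
The Euler-Lagrange equation d/dx(∂L/∂y') − ∂L/∂y = 0 becomes:
    y'' + 81 y = 0
General solution: y(x) = A sin(9x) + B cos(9x), where A and B are arbitrary constants fixed by the endpoint conditions.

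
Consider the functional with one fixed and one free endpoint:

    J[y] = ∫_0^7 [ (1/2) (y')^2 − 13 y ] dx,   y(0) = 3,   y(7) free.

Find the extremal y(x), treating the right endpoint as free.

The Lagrangian L = (1/2) (y')^2 − 13 y gives
    ∂L/∂y = −13,   ∂L/∂y' = y'.
Euler-Lagrange: d/dx(y') − (−13) = 0, i.e. y'' + 13 = 0, so
    y(x) = −(13/2) x^2 + C1 x + C2.
Fixed left endpoint y(0) = 3 ⇒ C2 = 3.
The right endpoint x = 7 is free, so the natural (transversality) condition is ∂L/∂y' |_{x=7} = 0, i.e. y'(7) = 0.
Compute y'(x) = −13 x + C1, so y'(7) = −91 + C1 = 0 ⇒ C1 = 91.
Therefore the extremal is
    y(x) = −(13/2) x^2 + 91 x + 3.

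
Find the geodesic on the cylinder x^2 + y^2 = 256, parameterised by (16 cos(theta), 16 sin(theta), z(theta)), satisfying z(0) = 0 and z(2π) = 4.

Parameterise the cylinder of radius R = 16 as
    r(θ) = (16 cos θ, 16 sin θ, z(θ)).
The arc-length element is
    ds = sqrt(256 + (dz/dθ)^2) dθ,
so the Lagrangian is L = sqrt(256 + z'^2).
L depends on z' only, not on z or θ, so ∂L/∂z = 0 and
    ∂L/∂z' = z' / sqrt(256 + z'^2).
The Euler-Lagrange equation gives
    d/dθ( z' / sqrt(256 + z'^2) ) = 0,
so z' is constant. Integrating once:
    z(θ) = a θ + b,
a helix on the cylinder (a straight line when the cylinder is unrolled). The constants a, b are determined by the endpoint conditions.
With endpoint conditions z(0) = 0 and z(2π) = 4: from z(0) = b we get b = 0, and a·2π + 0 = 4 gives a = 2/π, so
    z(θ) = (2/π) θ.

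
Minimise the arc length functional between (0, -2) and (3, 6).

Arc-length functional: J[y] = ∫ sqrt(1 + (y')^2) dx.
Lagrangian L = sqrt(1 + (y')^2) has no explicit y dependence, so ∂L/∂y = 0 and the Euler-Lagrange equation gives
    d/dx( y' / sqrt(1 + (y')^2) ) = 0  ⇒  y' / sqrt(1 + (y')^2) = const.
Hence y' is constant, so y(x) is affine.
Fitting the endpoints (0, -2) and (3, 6):
    slope m = (6 − (-2)) / (3 − 0) = 8/3,
    intercept c = (-2) − m·0 = -2.
Extremal: y(x) = (8/3) x - 2.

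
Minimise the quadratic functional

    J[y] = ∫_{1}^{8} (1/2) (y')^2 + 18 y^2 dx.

The Lagrangian is L = (1/2) (y')^2 + 18 y^2.
Compute ∂L/∂y = 36y, ∂L/∂y' = y'.
The Euler-Lagrange equation d/dx(∂L/∂y') − ∂L/∂y = 0 reduces to
    y'' − 36 y = 0.
Its general solution is
    y(x) = A e^(6x) + B e^(−6x),
with A, B fixed by the endpoint conditions.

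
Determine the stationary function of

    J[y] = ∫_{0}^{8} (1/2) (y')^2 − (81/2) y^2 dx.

The Lagrangian is L = (1/2) (y')^2 − (81/2) y^2.
Compute ∂L/∂y = -81y, ∂L/∂y' = y'.
The Euler-Lagrange equation d/dx(∂L/∂y') − ∂L/∂y = 0 reduces to
    y'' + 81 y = 0.
Its general solution is
    y(x) = A sin(9x) + B cos(9x),
with A, B fixed by the endpoint conditions.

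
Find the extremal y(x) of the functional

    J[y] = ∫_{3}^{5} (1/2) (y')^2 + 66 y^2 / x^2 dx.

The Lagrangian is L = (1/2) (y')^2 + 66 y^2 / x^2.
Compute ∂L/∂y = 132y/x^2, ∂L/∂y' = y'.
The Euler-Lagrange equation d/dx(∂L/∂y') − ∂L/∂y = 0 reduces to
    y'' − 132/x^2 · y = 0  (x > 0).
Its general solution is
    y(x) = A x^12 + B x^(-11),
with A, B fixed by the endpoint conditions.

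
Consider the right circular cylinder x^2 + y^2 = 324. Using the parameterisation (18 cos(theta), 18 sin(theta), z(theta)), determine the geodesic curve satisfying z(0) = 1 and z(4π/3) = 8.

Parameterise the cylinder of radius R = 18 as
    r(θ) = (18 cos θ, 18 sin θ, z(θ)).
The arc-length element is
    ds = sqrt(324 + (dz/dθ)^2) dθ,
so the Lagrangian is L = sqrt(324 + z'^2).
L depends on z' only, not on z or θ, so ∂L/∂z = 0 and
    ∂L/∂z' = z' / sqrt(324 + z'^2).
The Euler-Lagrange equation gives
    d/dθ( z' / sqrt(324 + z'^2) ) = 0,
so z' is constant. Integrating once:
    z(θ) = a θ + b,
a helix on the cylinder (a straight line when the cylinder is unrolled). The constants a, b are determined by the endpoint conditions.
With endpoint conditions z(0) = 1 and z(4π/3) = 8: from z(0) = b we get b = 1, and a·4π/3 + 1 = 8 gives a = 21/(4π), so
    z(θ) = (21/(4π)) θ + 1.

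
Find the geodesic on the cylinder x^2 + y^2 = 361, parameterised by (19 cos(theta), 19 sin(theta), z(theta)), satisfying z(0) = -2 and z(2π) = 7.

Parameterise the cylinder of radius R = 19 as
    r(θ) = (19 cos θ, 19 sin θ, z(θ)).
The arc-length element is
    ds = sqrt(361 + (dz/dθ)^2) dθ,
so the Lagrangian is L = sqrt(361 + z'^2).
L depends on z' only, not on z or θ, so ∂L/∂z = 0 and
    ∂L/∂z' = z' / sqrt(361 + z'^2).
The Euler-Lagrange equation gives
    d/dθ( z' / sqrt(361 + z'^2) ) = 0,
so z' is constant. Integrating once:
    z(θ) = a θ + b,
a helix on the cylinder (a straight line when the cylinder is unrolled). The constants a, b are determined by the endpoint conditions.
With endpoint conditions z(0) = -2 and z(2π) = 7: from z(0) = b we get b = -2, and a·2π + -2 = 7 gives a = 9/(2π), so
    z(θ) = (9/(2π)) θ − 2.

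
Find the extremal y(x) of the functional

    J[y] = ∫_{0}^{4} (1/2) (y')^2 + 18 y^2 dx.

The Lagrangian is L = (1/2) (y')^2 + 18 y^2.
Compute ∂L/∂y = 36y, ∂L/∂y' = y'.
The Euler-Lagrange equation d/dx(∂L/∂y') − ∂L/∂y = 0 reduces to
    y'' − 36 y = 0.
Its general solution is
    y(x) = A e^(6x) + B e^(−6x),
with A, B fixed by the endpoint conditions.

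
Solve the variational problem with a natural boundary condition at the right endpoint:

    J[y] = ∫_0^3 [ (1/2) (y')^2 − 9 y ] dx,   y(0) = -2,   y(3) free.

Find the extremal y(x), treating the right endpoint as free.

The Lagrangian L = (1/2) (y')^2 − 9 y gives
    ∂L/∂y = −9,   ∂L/∂y' = y'.
Euler-Lagrange: d/dx(y') − (−9) = 0, i.e. y'' + 9 = 0, so
    y(x) = −(9/2) x^2 + C1 x + C2.
Fixed left endpoint y(0) = -2 ⇒ C2 = -2.
The right endpoint x = 3 is free, so the natural (transversality) condition is ∂L/∂y' |_{x=3} = 0, i.e. y'(3) = 0.
Compute y'(x) = −9 x + C1, so y'(3) = −27 + C1 = 0 ⇒ C1 = 27.
Therefore the extremal is
    y(x) = −(9/2) x^2 + 27 x − 2.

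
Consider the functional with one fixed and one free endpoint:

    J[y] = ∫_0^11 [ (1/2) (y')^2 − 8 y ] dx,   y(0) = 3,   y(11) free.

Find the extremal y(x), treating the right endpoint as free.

The Lagrangian L = (1/2) (y')^2 − 8 y gives
    ∂L/∂y = −8,   ∂L/∂y' = y'.
Euler-Lagrange: d/dx(y') − (−8) = 0, i.e. y'' + 8 = 0, so
    y(x) = −(8/2) x^2 + C1 x + C2.
Fixed left endpoint y(0) = 3 ⇒ C2 = 3.
The right endpoint x = 11 is free, so the natural (transversality) condition is ∂L/∂y' |_{x=11} = 0, i.e. y'(11) = 0.
Compute y'(x) = −8 x + C1, so y'(11) = −88 + C1 = 0 ⇒ C1 = 88.
Therefore the extremal is
    y(x) = −4 x^2 + 88 x + 3.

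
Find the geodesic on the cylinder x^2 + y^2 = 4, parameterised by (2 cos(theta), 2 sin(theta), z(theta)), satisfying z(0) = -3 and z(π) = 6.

Parameterise the cylinder of radius R = 2 as
    r(θ) = (2 cos θ, 2 sin θ, z(θ)).
The arc-length element is
    ds = sqrt(4 + (dz/dθ)^2) dθ,
so the Lagrangian is L = sqrt(4 + z'^2).
L depends on z' only, not on z or θ, so ∂L/∂z = 0 and
    ∂L/∂z' = z' / sqrt(4 + z'^2).
The Euler-Lagrange equation gives
    d/dθ( z' / sqrt(4 + z'^2) ) = 0,
so z' is constant. Integrating once:
    z(θ) = a θ + b,
a helix on the cylinder (a straight line when the cylinder is unrolled). The constants a, b are determined by the endpoint conditions.
With endpoint conditions z(0) = -3 and z(π) = 6: from z(0) = b we get b = -3, and a·π + -3 = 6 gives a = 9/π, so
    z(θ) = (9/π) θ − 3.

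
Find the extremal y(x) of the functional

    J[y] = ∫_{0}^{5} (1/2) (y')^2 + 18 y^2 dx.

The Lagrangian is L = (1/2) (y')^2 + 18 y^2.
Compute ∂L/∂y = 36y, ∂L/∂y' = y'.
The Euler-Lagrange equation d/dx(∂L/∂y') − ∂L/∂y = 0 reduces to
    y'' − 36 y = 0.
Its general solution is
    y(x) = A e^(6x) + B e^(−6x),
with A, B fixed by the endpoint conditions.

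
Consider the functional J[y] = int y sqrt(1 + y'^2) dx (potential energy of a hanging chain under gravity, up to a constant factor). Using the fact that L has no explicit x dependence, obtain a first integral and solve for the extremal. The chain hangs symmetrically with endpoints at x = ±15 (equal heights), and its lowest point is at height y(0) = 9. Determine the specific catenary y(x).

The Lagrangian L(y, y') = y sqrt(1 + y'^2) has no explicit x dependence, so the Beltrami identity applies:
    L − y' ∂L/∂y' = C.
Compute ∂L/∂y' = y · y' / sqrt(1 + y'^2). Then
    L − y' ∂L/∂y'
    = y sqrt(1 + y'^2) − y · y'^2 / sqrt(1 + y'^2)
    = y (1 + y'^2 − y'^2) / sqrt(1 + y'^2)
    = y / sqrt(1 + y'^2) = C.
Squaring gives y^2 = C^2 (1 + y'^2), i.e.
    y'^2 = y^2 / C^2 − 1.
Separating variables,
    dy / sqrt(y^2 − C^2) = dx / C,
and integrating gives arccosh(y / C) = (x − a)/C, so
    y(x) = C cosh((x − a)/C),
the catenary. The constants C and a are fixed by the two endpoint conditions (and, for the hanging-chain problem, the length constraint selects C).
Now fit the given data. The endpoints x = ±15 are symmetric at equal height, so the catenary is even about its minimum: a = 0 and y(x) = C cosh(x/C). The lowest point is y(0) = C cosh(0) = C, and we are told y(0) = 9, so C = 9. Therefore
    y(x) = 9 cosh(x/9),
and at the endpoints
    y(±15) = 9 cosh(15/9).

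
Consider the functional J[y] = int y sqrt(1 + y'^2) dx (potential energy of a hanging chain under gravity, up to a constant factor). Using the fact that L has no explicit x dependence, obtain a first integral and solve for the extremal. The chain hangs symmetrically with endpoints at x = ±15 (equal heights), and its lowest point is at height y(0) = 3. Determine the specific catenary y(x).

The Lagrangian L(y, y') = y sqrt(1 + y'^2) has no explicit x dependence, so the Beltrami identity applies:
    L − y' ∂L/∂y' = C.
Compute ∂L/∂y' = y · y' / sqrt(1 + y'^2). Then
    L − y' ∂L/∂y'
    = y sqrt(1 + y'^2) − y · y'^2 / sqrt(1 + y'^2)
    = y (1 + y'^2 − y'^2) / sqrt(1 + y'^2)
    = y / sqrt(1 + y'^2) = C.
Squaring gives y^2 = C^2 (1 + y'^2), i.e.
    y'^2 = y^2 / C^2 − 1.
Separating variables,
    dy / sqrt(y^2 − C^2) = dx / C,
and integrating gives arccosh(y / C) = (x − a)/C, so
    y(x) = C cosh((x − a)/C),
the catenary. The constants C and a are fixed by the two endpoint conditions (and, for the hanging-chain problem, the length constraint selects C).
Now fit the given data. The endpoints x = ±15 are symmetric at equal height, so the catenary is even about its minimum: a = 0 and y(x) = C cosh(x/C). The lowest point is y(0) = C cosh(0) = C, and we are told y(0) = 3, so C = 3. Therefore
    y(x) = 3 cosh(x/3),
and at the endpoints
    y(±15) = 3 cosh(15/3).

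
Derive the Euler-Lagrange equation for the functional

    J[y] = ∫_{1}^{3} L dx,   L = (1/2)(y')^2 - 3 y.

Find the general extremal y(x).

The Lagrangian is L = (1/2)(y')^2 - 3 y.
∂L/∂y = -3.
∂L/∂y' = y'.
The Euler-Lagrange equation d/dx(∂L/∂y') − ∂L/∂y = 0 becomes:
    y'' + 3 = 0
General solution: y(x) = -(3/2) x^2 + A x + B, where A and B are arbitrary constants fixed by the endpoint conditions.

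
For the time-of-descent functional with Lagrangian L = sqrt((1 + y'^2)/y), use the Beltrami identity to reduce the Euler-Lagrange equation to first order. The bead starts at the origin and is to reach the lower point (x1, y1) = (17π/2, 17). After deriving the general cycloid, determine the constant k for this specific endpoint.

The Lagrangian L = sqrt((1 + y'^2) / y) has no explicit x dependence, so the Beltrami identity applies:
    L − y' ∂L/∂y' = C.
Compute ∂L/∂y' = y' / sqrt(y (1 + y'^2)).
Substitute:
    sqrt((1 + y'^2)/y) − y'·y' / sqrt(y (1 + y'^2))
    = (1 + y'^2) / sqrt(y (1 + y'^2)) − y'^2 / sqrt(y (1 + y'^2))
    = 1 / sqrt(y (1 + y'^2)) = C.
Squaring and rearranging gives the first integral
    y (1 + y'^2) = 1/C^2 =: k   (constant).
Solving this first-order ODE by the substitution
    y = (k/2)(1 − cos θ)
yields the cycloid parameterisation
    x(θ) = (k/2)(θ − sin θ),   y(θ) = (k/2)(1 − cos θ).
The constant k is fixed by the endpoint condition.
Now fit the given lower endpoint (x1, y1) = (17π/2, 17). At the bottom of the first arch (θ = π), the parametric equations give
    y(π) = (k/2)(1 − cos π) = k,
    x(π) = (k/2)(π − sin π) = kπ/2.
Matching y(π) = 17 gives k = 17, consistent with x(π) = 17π/2. Therefore the specific cycloid is
    x(θ) = (17/2)(θ − sin θ),   y(θ) = (17/2)(1 − cos θ).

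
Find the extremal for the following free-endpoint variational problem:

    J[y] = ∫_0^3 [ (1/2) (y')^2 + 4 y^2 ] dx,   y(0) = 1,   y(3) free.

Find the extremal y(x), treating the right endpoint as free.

The Lagrangian L = (1/2) (y')^2 + 4 y^2 gives
    ∂L/∂y = 8 y,   ∂L/∂y' = y'.
Euler-Lagrange: y'' − 8 y = 0.
With k = sqrt(8), the general solution is
    y(x) = A cosh(sqrt(8) x) + B sinh(sqrt(8) x).
Fixed left endpoint y(0) = 1 ⇒ A = 1.
The right endpoint x = 3 is free, so the natural (transversality) condition is ∂L/∂y' |_{x=3} = 0, i.e. y'(3) = 0.
Compute y'(x) = A k sinh(k x) + B k cosh(k x), so
    y'(3) = A k sinh(k·3) + B k cosh(k·3) = 0
    ⇒ B = −A tanh(k·3) = − tanh(sqrt(8)·3).
Therefore the extremal is
    y(x) = cosh(sqrt(8) x) − tanh(sqrt(8)·3) sinh(sqrt(8) x).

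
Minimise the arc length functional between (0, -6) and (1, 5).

Arc-length functional: J[y] = ∫ sqrt(1 + (y')^2) dx.
Lagrangian L = sqrt(1 + (y')^2) has no explicit y dependence, so ∂L/∂y = 0 and the Euler-Lagrange equation gives
    d/dx( y' / sqrt(1 + (y')^2) ) = 0  ⇒  y' / sqrt(1 + (y')^2) = const.
Hence y' is constant, so y(x) is affine.
Fitting the endpoints (0, -6) and (1, 5):
    slope m = (5 − (-6)) / (1 − 0) = 11,
    intercept c = (-6) − m·0 = -6.
Extremal: y(x) = 11 x - 6.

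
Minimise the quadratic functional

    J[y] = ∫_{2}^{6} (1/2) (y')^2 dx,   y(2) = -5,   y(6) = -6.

The Lagrangian is L = (1/2) (y')^2.
Compute ∂L/∂y = 0, ∂L/∂y' = y'.
The Euler-Lagrange equation d/dx(∂L/∂y') − ∂L/∂y = 0 reduces to
    y'' = 0.
Its general solution is
    y(x) = A x + B,
with A, B fixed by the endpoint conditions.
Applying the endpoint conditions y(2) = -5 and y(6) = -6: solve A·2 + B = -5 and A·6 + B = -6. Subtracting gives A(6 − 2) = -6 − -5, so A = -1/4, and B = -5 − A·2 = -9/2. Therefore
    y(x) = (-1/4) x - 9/2.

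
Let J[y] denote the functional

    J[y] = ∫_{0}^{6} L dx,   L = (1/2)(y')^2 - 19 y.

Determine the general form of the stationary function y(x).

The Lagrangian is L = (1/2)(y')^2 - 19 y.
∂L/∂y = -19.
∂L/∂y' = y'.
The Euler-Lagrange equation d/dx(∂L/∂y') − ∂L/∂y = 0 becomes:
    y'' + 19 = 0
General solution: y(x) = -(19/2) x^2 + A x + B, where A and B are arbitrary constants fixed by the endpoint conditions.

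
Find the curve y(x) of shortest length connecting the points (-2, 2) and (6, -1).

Arc-length functional: J[y] = ∫ sqrt(1 + (y')^2) dx.
Lagrangian L = sqrt(1 + (y')^2) has no explicit y dependence, so ∂L/∂y = 0 and the Euler-Lagrange equation gives
    d/dx( y' / sqrt(1 + (y')^2) ) = 0  ⇒  y' / sqrt(1 + (y')^2) = const.
Hence y' is constant, so y(x) is affine.
Fitting the endpoints (-2, 2) and (6, -1):
    slope m = ((-1) − 2) / (6 − (-2)) = -3/8,
    intercept c = 2 − m·(-2) = 5/4.
Extremal: y(x) = (-3/8) x + 5/4.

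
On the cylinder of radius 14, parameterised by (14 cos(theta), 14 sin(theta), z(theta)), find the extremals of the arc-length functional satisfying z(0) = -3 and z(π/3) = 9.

Parameterise the cylinder of radius R = 14 as
    r(θ) = (14 cos θ, 14 sin θ, z(θ)).
The arc-length element is
    ds = sqrt(196 + (dz/dθ)^2) dθ,
so the Lagrangian is L = sqrt(196 + z'^2).
L depends on z' only, not on z or θ, so ∂L/∂z = 0 and
    ∂L/∂z' = z' / sqrt(196 + z'^2).
The Euler-Lagrange equation gives
    d/dθ( z' / sqrt(196 + z'^2) ) = 0,
so z' is constant. Integrating once:
    z(θ) = a θ + b,
a helix on the cylinder (a straight line when the cylinder is unrolled). The constants a, b are determined by the endpoint conditions.
With endpoint conditions z(0) = -3 and z(π/3) = 9: from z(0) = b we get b = -3, and a·π/3 + -3 = 9 gives a = 36/π, so
    z(θ) = (36/π) θ − 3.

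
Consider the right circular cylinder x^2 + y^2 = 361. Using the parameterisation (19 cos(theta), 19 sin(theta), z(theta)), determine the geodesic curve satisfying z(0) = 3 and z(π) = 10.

Parameterise the cylinder of radius R = 19 as
    r(θ) = (19 cos θ, 19 sin θ, z(θ)).
The arc-length element is
    ds = sqrt(361 + (dz/dθ)^2) dθ,
so the Lagrangian is L = sqrt(361 + z'^2).
L depends on z' only, not on z or θ, so ∂L/∂z = 0 and
    ∂L/∂z' = z' / sqrt(361 + z'^2).
The Euler-Lagrange equation gives
    d/dθ( z' / sqrt(361 + z'^2) ) = 0,
so z' is constant. Integrating once:
    z(θ) = a θ + b,
a helix on the cylinder (a straight line when the cylinder is unrolled). The constants a, b are determined by the endpoint conditions.
With endpoint conditions z(0) = 3 and z(π) = 10: from z(0) = b we get b = 3, and a·π + 3 = 10 gives a = 7/π, so
    z(θ) = (7/π) θ + 3.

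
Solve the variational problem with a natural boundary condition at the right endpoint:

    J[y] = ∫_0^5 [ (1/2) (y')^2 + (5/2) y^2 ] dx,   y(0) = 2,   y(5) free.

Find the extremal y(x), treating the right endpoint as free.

The Lagrangian L = (1/2) (y')^2 + (5/2) y^2 gives
    ∂L/∂y = 5 y,   ∂L/∂y' = y'.
Euler-Lagrange: y'' − 5 y = 0.
With k = sqrt(5), the general solution is
    y(x) = A cosh(sqrt(5) x) + B sinh(sqrt(5) x).
Fixed left endpoint y(0) = 2 ⇒ A = 2.
The right endpoint x = 5 is free, so the natural (transversality) condition is ∂L/∂y' |_{x=5} = 0, i.e. y'(5) = 0.
Compute y'(x) = A k sinh(k x) + B k cosh(k x), so
    y'(5) = A k sinh(k·5) + B k cosh(k·5) = 0
    ⇒ B = −A tanh(k·5) = − 2 tanh(sqrt(5)·5).
Therefore the extremal is
    y(x) = 2 cosh(sqrt(5) x) − 2 tanh(sqrt(5)·5) sinh(sqrt(5) x).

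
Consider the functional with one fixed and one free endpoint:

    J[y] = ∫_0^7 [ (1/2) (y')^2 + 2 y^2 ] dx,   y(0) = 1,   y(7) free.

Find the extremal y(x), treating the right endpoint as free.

The Lagrangian L = (1/2) (y')^2 + 2 y^2 gives
    ∂L/∂y = 4 y,   ∂L/∂y' = y'.
Euler-Lagrange: y'' − 4 y = 0.
With k = 2, the general solution is
    y(x) = A cosh(2 x) + B sinh(2 x).
Fixed left endpoint y(0) = 1 ⇒ A = 1.
The right endpoint x = 7 is free, so the natural (transversality) condition is ∂L/∂y' |_{x=7} = 0, i.e. y'(7) = 0.
Compute y'(x) = A k sinh(k x) + B k cosh(k x), so
    y'(7) = A k sinh(k·7) + B k cosh(k·7) = 0
    ⇒ B = −A tanh(k·7) = − tanh(2·7).
Therefore the extremal is
    y(x) = cosh(2 x) − tanh(2·7) sinh(2 x).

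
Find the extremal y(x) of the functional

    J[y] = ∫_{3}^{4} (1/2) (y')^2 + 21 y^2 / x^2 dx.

The Lagrangian is L = (1/2) (y')^2 + 21 y^2 / x^2.
Compute ∂L/∂y = 42y/x^2, ∂L/∂y' = y'.
The Euler-Lagrange equation d/dx(∂L/∂y') − ∂L/∂y = 0 reduces to
    y'' − 42/x^2 · y = 0  (x > 0).
Its general solution is
    y(x) = A x^7 + B x^(-6),
with A, B fixed by the endpoint conditions.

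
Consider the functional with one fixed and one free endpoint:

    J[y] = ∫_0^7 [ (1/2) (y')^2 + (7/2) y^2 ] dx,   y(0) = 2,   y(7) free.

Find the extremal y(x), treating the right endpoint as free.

The Lagrangian L = (1/2) (y')^2 + (7/2) y^2 gives
    ∂L/∂y = 7 y,   ∂L/∂y' = y'.
Euler-Lagrange: y'' − 7 y = 0.
With k = sqrt(7), the general solution is
    y(x) = A cosh(sqrt(7) x) + B sinh(sqrt(7) x).
Fixed left endpoint y(0) = 2 ⇒ A = 2.
The right endpoint x = 7 is free, so the natural (transversality) condition is ∂L/∂y' |_{x=7} = 0, i.e. y'(7) = 0.
Compute y'(x) = A k sinh(k x) + B k cosh(k x), so
    y'(7) = A k sinh(k·7) + B k cosh(k·7) = 0
    ⇒ B = −A tanh(k·7) = − 2 tanh(sqrt(7)·7).
Therefore the extremal is
    y(x) = 2 cosh(sqrt(7) x) − 2 tanh(sqrt(7)·7) sinh(sqrt(7) x).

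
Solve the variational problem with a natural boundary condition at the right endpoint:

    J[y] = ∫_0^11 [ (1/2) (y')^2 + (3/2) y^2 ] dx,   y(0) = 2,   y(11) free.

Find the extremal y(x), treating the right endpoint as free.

The Lagrangian L = (1/2) (y')^2 + (3/2) y^2 gives
    ∂L/∂y = 3 y,   ∂L/∂y' = y'.
Euler-Lagrange: y'' − 3 y = 0.
With k = sqrt(3), the general solution is
    y(x) = A cosh(sqrt(3) x) + B sinh(sqrt(3) x).
Fixed left endpoint y(0) = 2 ⇒ A = 2.
The right endpoint x = 11 is free, so the natural (transversality) condition is ∂L/∂y' |_{x=11} = 0, i.e. y'(11) = 0.
Compute y'(x) = A k sinh(k x) + B k cosh(k x), so
    y'(11) = A k sinh(k·11) + B k cosh(k·11) = 0
    ⇒ B = −A tanh(k·11) = − 2 tanh(sqrt(3)·11).
Therefore the extremal is
    y(x) = 2 cosh(sqrt(3) x) − 2 tanh(sqrt(3)·11) sinh(sqrt(3) x).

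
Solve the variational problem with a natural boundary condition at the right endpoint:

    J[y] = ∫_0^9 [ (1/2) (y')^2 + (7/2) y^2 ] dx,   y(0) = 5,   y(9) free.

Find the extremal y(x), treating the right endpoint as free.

The Lagrangian L = (1/2) (y')^2 + (7/2) y^2 gives
    ∂L/∂y = 7 y,   ∂L/∂y' = y'.
Euler-Lagrange: y'' − 7 y = 0.
With k = sqrt(7), the general solution is
    y(x) = A cosh(sqrt(7) x) + B sinh(sqrt(7) x).
Fixed left endpoint y(0) = 5 ⇒ A = 5.
The right endpoint x = 9 is free, so the natural (transversality) condition is ∂L/∂y' |_{x=9} = 0, i.e. y'(9) = 0.
Compute y'(x) = A k sinh(k x) + B k cosh(k x), so
    y'(9) = A k sinh(k·9) + B k cosh(k·9) = 0
    ⇒ B = −A tanh(k·9) = − 5 tanh(sqrt(7)·9).
Therefore the extremal is
    y(x) = 5 cosh(sqrt(7) x) − 5 tanh(sqrt(7)·9) sinh(sqrt(7) x).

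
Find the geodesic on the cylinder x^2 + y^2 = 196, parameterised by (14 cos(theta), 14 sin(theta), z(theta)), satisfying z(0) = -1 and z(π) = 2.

Parameterise the cylinder of radius R = 14 as
    r(θ) = (14 cos θ, 14 sin θ, z(θ)).
The arc-length element is
    ds = sqrt(196 + (dz/dθ)^2) dθ,
so the Lagrangian is L = sqrt(196 + z'^2).
L depends on z' only, not on z or θ, so ∂L/∂z = 0 and
    ∂L/∂z' = z' / sqrt(196 + z'^2).
The Euler-Lagrange equation gives
    d/dθ( z' / sqrt(196 + z'^2) ) = 0,
so z' is constant. Integrating once:
    z(θ) = a θ + b,
a helix on the cylinder (a straight line when the cylinder is unrolled). The constants a, b are determined by the endpoint conditions.
With endpoint conditions z(0) = -1 and z(π) = 2: from z(0) = b we get b = -1, and a·π + -1 = 2 gives a = 3/π, so
    z(θ) = (3/π) θ − 1.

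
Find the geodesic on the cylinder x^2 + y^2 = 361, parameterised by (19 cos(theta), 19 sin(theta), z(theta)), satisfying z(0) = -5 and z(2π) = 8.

Parameterise the cylinder of radius R = 19 as
    r(θ) = (19 cos θ, 19 sin θ, z(θ)).
The arc-length element is
    ds = sqrt(361 + (dz/dθ)^2) dθ,
so the Lagrangian is L = sqrt(361 + z'^2).
L depends on z' only, not on z or θ, so ∂L/∂z = 0 and
    ∂L/∂z' = z' / sqrt(361 + z'^2).
The Euler-Lagrange equation gives
    d/dθ( z' / sqrt(361 + z'^2) ) = 0,
so z' is constant. Integrating once:
    z(θ) = a θ + b,
a helix on the cylinder (a straight line when the cylinder is unrolled). The constants a, b are determined by the endpoint conditions.
With endpoint conditions z(0) = -5 and z(2π) = 8: from z(0) = b we get b = -5, and a·2π + -5 = 8 gives a = 13/(2π), so
    z(θ) = (13/(2π)) θ − 5.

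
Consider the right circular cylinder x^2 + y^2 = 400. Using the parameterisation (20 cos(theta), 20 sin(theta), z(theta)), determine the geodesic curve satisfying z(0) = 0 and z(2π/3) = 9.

Parameterise the cylinder of radius R = 20 as
    r(θ) = (20 cos θ, 20 sin θ, z(θ)).
The arc-length element is
    ds = sqrt(400 + (dz/dθ)^2) dθ,
so the Lagrangian is L = sqrt(400 + z'^2).
L depends on z' only, not on z or θ, so ∂L/∂z = 0 and
    ∂L/∂z' = z' / sqrt(400 + z'^2).
The Euler-Lagrange equation gives
    d/dθ( z' / sqrt(400 + z'^2) ) = 0,
so z' is constant. Integrating once:
    z(θ) = a θ + b,
a helix on the cylinder (a straight line when the cylinder is unrolled). The constants a, b are determined by the endpoint conditions.
With endpoint conditions z(0) = 0 and z(2π/3) = 9: from z(0) = b we get b = 0, and a·2π/3 + 0 = 9 gives a = 27/(2π), so
    z(θ) = (27/(2π)) θ.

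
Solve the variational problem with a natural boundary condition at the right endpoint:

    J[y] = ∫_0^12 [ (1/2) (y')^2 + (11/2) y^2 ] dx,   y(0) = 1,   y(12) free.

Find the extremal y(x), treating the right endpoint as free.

The Lagrangian L = (1/2) (y')^2 + (11/2) y^2 gives
    ∂L/∂y = 11 y,   ∂L/∂y' = y'.
Euler-Lagrange: y'' − 11 y = 0.
With k = sqrt(11), the general solution is
    y(x) = A cosh(sqrt(11) x) + B sinh(sqrt(11) x).
Fixed left endpoint y(0) = 1 ⇒ A = 1.
The right endpoint x = 12 is free, so the natural (transversality) condition is ∂L/∂y' |_{x=12} = 0, i.e. y'(12) = 0.
Compute y'(x) = A k sinh(k x) + B k cosh(k x), so
    y'(12) = A k sinh(k·12) + B k cosh(k·12) = 0
    ⇒ B = −A tanh(k·12) = − tanh(sqrt(11)·12).
Therefore the extremal is
    y(x) = cosh(sqrt(11) x) − tanh(sqrt(11)·12) sinh(sqrt(11) x).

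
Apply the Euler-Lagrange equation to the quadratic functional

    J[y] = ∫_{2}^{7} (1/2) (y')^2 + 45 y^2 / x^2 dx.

The Lagrangian is L = (1/2) (y')^2 + 45 y^2 / x^2.
Compute ∂L/∂y = 90y/x^2, ∂L/∂y' = y'.
The Euler-Lagrange equation d/dx(∂L/∂y') − ∂L/∂y = 0 reduces to
    y'' − 90/x^2 · y = 0  (x > 0).
Its general solution is
    y(x) = A x^10 + B x^(-9),
with A, B fixed by the endpoint conditions.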